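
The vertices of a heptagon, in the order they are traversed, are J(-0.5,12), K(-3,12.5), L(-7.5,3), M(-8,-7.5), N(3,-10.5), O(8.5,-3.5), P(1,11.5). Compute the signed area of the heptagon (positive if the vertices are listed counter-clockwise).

Apply Gauss's area formula: 2A = Σ (x_i·y_{i+1} − x_{i+1}·y_i), indices taken mod 7.
Σ = (29.75) + (84.75) + (80.25) + (106.5) + (78.75) + (101.25) + (17.75) = 499
Signed area = Σ/2 = 249.5 (positive ⇒ counter-clockwise traversal).

249.5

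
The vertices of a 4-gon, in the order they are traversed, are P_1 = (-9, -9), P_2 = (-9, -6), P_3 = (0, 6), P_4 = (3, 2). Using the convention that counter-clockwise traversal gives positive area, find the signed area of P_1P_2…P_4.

Apply the shoelace (surveyor's) formula: 2A = Σ (x_i·y_{i+1} − x_{i+1}·y_i), indices taken mod 4.
Σ = (-27) + (-54) + (-18) + (-9) = -108
Signed area = Σ/2 = -54 (negative ⇒ clockwise traversal).

-54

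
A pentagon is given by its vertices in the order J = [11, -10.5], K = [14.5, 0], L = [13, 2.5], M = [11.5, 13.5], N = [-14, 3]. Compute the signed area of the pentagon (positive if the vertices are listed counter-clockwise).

Apply the shoelace formula: 2A = Σ (x_i·y_{i+1} − x_{i+1}·y_i), indices taken mod 5.
Cross-terms: 152.25, 36.25, 146.75, 223.5, 114  ⇒  Σ = 672.75
Signed area = Σ/2 = 336.375 (positive ⇒ counter-clockwise traversal).

336.375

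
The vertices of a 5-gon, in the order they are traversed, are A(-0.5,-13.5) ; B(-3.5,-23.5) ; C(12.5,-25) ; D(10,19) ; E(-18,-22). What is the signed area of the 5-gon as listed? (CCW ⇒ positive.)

593.625

Cross-terms: -35.5, 381.25, 487.5, 122, 232  ⇒  Σ = 1187.25
Signed area = Σ/2 = 593.625 (positive ⇒ counter-clockwise traversal).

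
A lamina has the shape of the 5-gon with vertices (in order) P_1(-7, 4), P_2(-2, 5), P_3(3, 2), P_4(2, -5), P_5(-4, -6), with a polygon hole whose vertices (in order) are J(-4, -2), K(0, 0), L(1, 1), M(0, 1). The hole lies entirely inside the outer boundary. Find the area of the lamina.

Outer boundary:
P_1→P_2: (-7)(5) − (-2)(4) = -27
P_2→P_3: (-2)(2) − (3)(5) = -19
P_3→P_4: (3)(-5) − (2)(2) = -19
P_4→P_5: (2)(-6) − (-4)(-5) = -32
P_5→P_1: (-4)(4) − (-7)(-6) = -58
Σ = -155
Area = |Σ|/2 = 77.5.
Hole:
Σ = (0) + (0) + (1) + (4) = 5
Area = |Σ|/2 = 2.5.
Net area = 77.5 − 2.5 = 75.

75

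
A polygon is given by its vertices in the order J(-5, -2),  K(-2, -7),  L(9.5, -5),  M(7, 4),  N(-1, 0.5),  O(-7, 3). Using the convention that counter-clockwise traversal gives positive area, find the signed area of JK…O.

Apply Gauss's area formula: 2A = Σ (x_i·y_{i+1} − x_{i+1}·y_i), indices taken mod 6.
Cross-terms: 31, 76.5, 73, 7.5, 0.5, 29  ⇒  Σ = 217.5
Signed area = Σ/2 = 108.75 (positive ⇒ counter-clockwise traversal).

108.75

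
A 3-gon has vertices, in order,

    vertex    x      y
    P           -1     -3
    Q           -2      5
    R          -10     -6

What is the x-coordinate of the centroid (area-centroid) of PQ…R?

-13/3

Apply the shoelace formula. First the cross-terms c_i = x_i·y_{i+1} − x_{i+1}·y_i:
  -11, 62, 24  ⇒  2A = 75, A = 37.5.
Then Σ (x_i + x_{i+1})·c_i = -975, so x̄ = -975 / (6·37.5) = -13/3.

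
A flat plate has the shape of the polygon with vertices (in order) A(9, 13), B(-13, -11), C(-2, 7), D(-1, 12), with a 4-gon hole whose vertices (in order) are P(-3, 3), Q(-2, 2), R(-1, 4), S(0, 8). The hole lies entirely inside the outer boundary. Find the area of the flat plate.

85.5

Outer boundary:
Apply the shoelace (surveyor's) formula: 2A = Σ (x_i·y_{i+1} − x_{i+1}·y_i), indices taken mod 4.
Σ = (70) + (-113) + (-17) + (-121) = -181
Area = |Σ|/2 = 90.5.
Hole:
Apply the surveyor's formula: 2A = Σ (x_i·y_{i+1} − x_{i+1}·y_i), indices taken mod 4.
Σ = (0) + (-6) + (-8) + (24) = 10
Area = |Σ|/2 = 5.
Net area = 90.5 − 5 = 85.5.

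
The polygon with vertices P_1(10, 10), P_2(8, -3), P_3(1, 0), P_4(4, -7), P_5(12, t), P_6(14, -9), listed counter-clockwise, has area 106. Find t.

Write out the shoelace sum; only the two edges meeting at P_5 involve t:
2·Area = [(4·t − 12·(-7)) + (12·(-9) − 14·t)] + 116
       = -10·t + 92 = 212
⇒ t = -12.

-12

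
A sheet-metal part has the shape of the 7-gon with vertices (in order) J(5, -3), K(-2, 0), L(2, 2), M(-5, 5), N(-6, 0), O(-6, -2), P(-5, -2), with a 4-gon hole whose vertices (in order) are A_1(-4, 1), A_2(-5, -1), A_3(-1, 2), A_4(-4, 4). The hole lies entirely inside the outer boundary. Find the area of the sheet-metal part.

32.5

Outer boundary:
Apply the surveyor's formula: 2A = Σ (x_i·y_{i+1} − x_{i+1}·y_i), indices taken mod 7.
J→K: (5)(0) − (-2)(-3) = -6
K→L: (-2)(2) − (2)(0) = -4
L→M: (2)(5) − (-5)(2) = 20
M→N: (-5)(0) − (-6)(5) = 30
N→O: (-6)(-2) − (-6)(0) = 12
O→P: (-6)(-2) − (-5)(-2) = 2
P→J: (-5)(-3) − (5)(-2) = 25
Σ = 79
Area = |Σ|/2 = 39.5.
Hole:
Σ = (9) + (-11) + (4) + (12) = 14
Area = |Σ|/2 = 7.
Net area = 39.5 − 7 = 32.5.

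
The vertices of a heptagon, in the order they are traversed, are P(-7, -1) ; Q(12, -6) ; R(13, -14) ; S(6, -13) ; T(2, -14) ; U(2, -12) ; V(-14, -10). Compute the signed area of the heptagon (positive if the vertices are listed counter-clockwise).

Σ = (54) + (-90) + (-85) + (-58) + (4) + (-188) + (-56) = -419
Signed area = Σ/2 = -209.5 (negative ⇒ clockwise traversal).

-209.5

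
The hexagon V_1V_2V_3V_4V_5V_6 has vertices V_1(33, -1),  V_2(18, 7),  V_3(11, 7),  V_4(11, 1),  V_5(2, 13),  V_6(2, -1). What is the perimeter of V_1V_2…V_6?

|V_1V_2| = √((-15)² + (8)²) = √289 = 17
|V_2V_3| = √((-7)² + (0)²) = √49 = 7
|V_3V_4| = √((0)² + (-6)²) = √36 = 6
|V_4V_5| = √((-9)² + (12)²) = √225 = 15
|V_5V_6| = √((0)² + (-14)²) = √196 = 14
|V_6V_1| = √((31)² + (0)²) = √961 = 31
Perimeter = 17 + 7 + 6 + 15 + 14 + 31 = 90.

90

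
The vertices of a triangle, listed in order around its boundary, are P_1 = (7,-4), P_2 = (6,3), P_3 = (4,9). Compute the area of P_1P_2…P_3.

Apply the shoelace (surveyor's) formula: 2A = Σ (x_i·y_{i+1} − x_{i+1}·y_i), indices taken mod 3.
Σ = (45) + (42) + (-79) = 8
Area = |Σ|/2 = 4.

4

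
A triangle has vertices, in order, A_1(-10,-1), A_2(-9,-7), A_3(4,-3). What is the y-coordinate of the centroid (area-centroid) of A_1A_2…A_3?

-11/3

Apply the surveyor's formula. First the cross-terms c_i = x_i·y_{i+1} − x_{i+1}·y_i:
  61, 55, -34  ⇒  2A = 82, A = 41.
Then Σ (y_i + y_{i+1})·c_i = -902, so ȳ = -902 / (6·41) = -11/3.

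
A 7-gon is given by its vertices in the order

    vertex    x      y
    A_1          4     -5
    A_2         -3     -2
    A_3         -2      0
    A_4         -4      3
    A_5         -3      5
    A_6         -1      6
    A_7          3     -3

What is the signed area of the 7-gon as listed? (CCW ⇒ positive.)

-37.5

Σ = (-23) + (-4) + (-6) + (-11) + (-13) + (-15) + (-3) = -75
Signed area = Σ/2 = -37.5 (negative ⇒ clockwise traversal).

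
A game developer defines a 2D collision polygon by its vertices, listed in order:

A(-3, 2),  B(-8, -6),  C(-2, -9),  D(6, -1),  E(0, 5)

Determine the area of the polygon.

A→B: (-3)(-6) − (-8)(2) = 34
B→C: (-8)(-9) − (-2)(-6) = 60
C→D: (-2)(-1) − (6)(-9) = 56
D→E: (6)(5) − (0)(-1) = 30
E→A: (0)(2) − (-3)(5) = 15
Σ = 195
Area = |Σ|/2 = 97.5.

97.5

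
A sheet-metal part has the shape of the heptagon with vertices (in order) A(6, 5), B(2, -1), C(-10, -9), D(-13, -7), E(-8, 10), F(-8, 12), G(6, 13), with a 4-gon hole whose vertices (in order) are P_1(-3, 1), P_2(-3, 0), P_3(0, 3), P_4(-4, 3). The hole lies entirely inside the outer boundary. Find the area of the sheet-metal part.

Outer boundary:
Apply the shoelace formula: 2A = Σ (x_i·y_{i+1} − x_{i+1}·y_i), indices taken mod 7.
Σ = (-16) + (-28) + (-47) + (-186) + (-16) + (-176) + (-48) = -517
Area = |Σ|/2 = 258.5.
Hole:
Σ = (3) + (-9) + (12) + (5) = 11
Area = |Σ|/2 = 5.5.
Net area = 258.5 − 5.5 = 253.

253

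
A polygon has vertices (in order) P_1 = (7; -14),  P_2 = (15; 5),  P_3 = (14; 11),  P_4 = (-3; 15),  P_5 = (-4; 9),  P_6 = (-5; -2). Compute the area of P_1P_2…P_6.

376.5

Apply Gauss's area formula: 2A = Σ (x_i·y_{i+1} − x_{i+1}·y_i), indices taken mod 6.
Σ = (245) + (95) + (243) + (33) + (53) + (84) = 753
Area = |Σ|/2 = 376.5.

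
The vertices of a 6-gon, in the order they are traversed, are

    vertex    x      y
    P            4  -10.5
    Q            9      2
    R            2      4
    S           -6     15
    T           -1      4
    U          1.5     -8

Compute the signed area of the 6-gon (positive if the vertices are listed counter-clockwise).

Σ = (102.5) + (32) + (54) + (-9) + (2) + (16.25) = 197.75
Signed area = Σ/2 = 98.875 (positive ⇒ counter-clockwise traversal).

98.875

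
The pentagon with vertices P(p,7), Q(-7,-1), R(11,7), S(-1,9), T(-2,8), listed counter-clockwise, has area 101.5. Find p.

The doubled signed area Σ (x_i y_{i+1} − x_{i+1} y_i) is linear in p.
With p=0 it equals 113; the coefficient of p is -9 (from the two edges through P).
So -9·p + 113 = 2·101.5 = 203 ⇒ p = -10.

-10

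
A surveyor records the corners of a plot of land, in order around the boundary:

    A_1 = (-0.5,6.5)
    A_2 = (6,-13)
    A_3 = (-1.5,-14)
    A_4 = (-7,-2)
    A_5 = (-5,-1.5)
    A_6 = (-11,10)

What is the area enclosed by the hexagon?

181.75

Apply the shoelace (surveyor's) formula: 2A = Σ (x_i·y_{i+1} − x_{i+1}·y_i), indices taken mod 6.
Σ = (-32.5) + (-103.5) + (-95) + (0.5) + (-66.5) + (-66.5) = -363.5
Area = |Σ|/2 = 181.75.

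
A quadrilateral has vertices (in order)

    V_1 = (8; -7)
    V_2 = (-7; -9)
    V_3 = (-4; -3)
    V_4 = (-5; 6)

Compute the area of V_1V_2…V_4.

Σ = (-121) + (-15) + (-39) + (-13) = -188
Area = |Σ|/2 = 94.

94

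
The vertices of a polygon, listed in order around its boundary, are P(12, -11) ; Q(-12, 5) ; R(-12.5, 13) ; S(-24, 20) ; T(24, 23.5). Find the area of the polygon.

846.75

Apply the shoelace formula: 2A = Σ (x_i·y_{i+1} − x_{i+1}·y_i), indices taken mod 5.
P→Q: (12)(5) − (-12)(-11) = -72
Q→R: (-12)(13) − (-12.5)(5) = -93.5
R→S: (-12.5)(20) − (-24)(13) = 62
S→T: (-24)(23.5) − (24)(20) = -1044
T→P: (24)(-11) − (12)(23.5) = -546
Σ = -1693.5
Area = |Σ|/2 = 846.75.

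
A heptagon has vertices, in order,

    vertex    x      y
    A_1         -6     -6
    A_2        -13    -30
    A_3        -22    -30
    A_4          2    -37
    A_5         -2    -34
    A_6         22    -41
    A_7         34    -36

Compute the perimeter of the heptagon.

152

|A_1A_2| = √((-7)² + (-24)²) = √625 = 25
|A_2A_3| = √((-9)² + (0)²) = √81 = 9
|A_3A_4| = √((24)² + (-7)²) = √625 = 25
|A_4A_5| = √((-4)² + (3)²) = √25 = 5
|A_5A_6| = √((24)² + (-7)²) = √625 = 25
|A_6A_7| = √((12)² + (5)²) = √169 = 13
|A_7A_1| = √((-40)² + (30)²) = √2500 = 50
Perimeter = 25 + 9 + 25 + 5 + 25 + 13 + 50 = 152.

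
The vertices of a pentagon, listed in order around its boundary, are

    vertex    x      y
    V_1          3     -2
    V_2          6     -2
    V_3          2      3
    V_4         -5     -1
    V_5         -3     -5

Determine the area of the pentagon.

42

Σ = (6) + (22) + (13) + (22) + (21) = 84
Area = |Σ|/2 = 42.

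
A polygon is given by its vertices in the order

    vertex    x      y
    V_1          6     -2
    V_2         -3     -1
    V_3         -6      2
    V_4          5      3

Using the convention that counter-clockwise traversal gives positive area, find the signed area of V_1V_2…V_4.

Apply Gauss's area formula: 2A = Σ (x_i·y_{i+1} − x_{i+1}·y_i), indices taken mod 4.
Cross-terms: -12, -12, -28, -28  ⇒  Σ = -80
Signed area = Σ/2 = -40 (negative ⇒ clockwise traversal).

-40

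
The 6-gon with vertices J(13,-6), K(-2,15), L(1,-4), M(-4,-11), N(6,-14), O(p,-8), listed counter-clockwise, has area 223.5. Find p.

15

The doubled signed area Σ (x_i y_{i+1} − x_{i+1} y_i) is linear in p.
With p=0 it equals 327; the coefficient of p is 8 (from the two edges through O).
So 8·p + 327 = 2·223.5 = 447 ⇒ p = 15.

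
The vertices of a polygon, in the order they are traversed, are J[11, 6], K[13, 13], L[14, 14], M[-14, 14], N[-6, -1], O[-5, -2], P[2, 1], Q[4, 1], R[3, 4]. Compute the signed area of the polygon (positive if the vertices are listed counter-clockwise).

273

Apply Gauss's area formula: 2A = Σ (x_i·y_{i+1} − x_{i+1}·y_i), indices taken mod 9.
Σ = (65) + (0) + (392) + (98) + (7) + (-1) + (-2) + (13) + (-26) = 546
Signed area = Σ/2 = 273 (positive ⇒ counter-clockwise traversal).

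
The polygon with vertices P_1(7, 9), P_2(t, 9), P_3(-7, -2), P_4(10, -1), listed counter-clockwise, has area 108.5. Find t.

Write out the shoelace sum; only the two edges meeting at P_2 involve t:
2·Area = [(7·9 − t·9) + (t·(-2) − (-7)·9)] + 124
       = -11·t + 250 = 217
⇒ t = 3.

3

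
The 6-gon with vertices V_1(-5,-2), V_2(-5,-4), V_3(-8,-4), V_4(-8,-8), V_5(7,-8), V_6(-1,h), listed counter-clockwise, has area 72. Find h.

0

The doubled signed area Σ (x_i y_{i+1} − x_{i+1} y_i) is linear in h.
With h=0 it equals 144; the coefficient of h is 12 (from the two edges through V_6).
So 12·h + 144 = 2·72 = 144 ⇒ h = 0.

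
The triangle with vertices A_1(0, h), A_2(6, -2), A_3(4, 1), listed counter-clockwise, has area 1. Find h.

The doubled signed area Σ (x_i y_{i+1} − x_{i+1} y_i) is linear in h.
With h=0 it equals 14; the coefficient of h is -2 (from the two edges through A_1).
So -2·h + 14 = 2·1 = 2 ⇒ h = 6.

6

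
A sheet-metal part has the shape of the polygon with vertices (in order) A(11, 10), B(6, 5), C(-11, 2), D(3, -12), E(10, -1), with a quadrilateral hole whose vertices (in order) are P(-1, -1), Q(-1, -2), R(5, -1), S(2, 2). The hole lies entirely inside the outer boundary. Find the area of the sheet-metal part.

Outer boundary:
Σ = (-5) + (67) + (126) + (117) + (111) = 416
Area = |Σ|/2 = 208.
Hole:
Apply the surveyor's formula: 2A = Σ (x_i·y_{i+1} − x_{i+1}·y_i), indices taken mod 4.
Σ = (1) + (11) + (12) + (0) = 24
Area = |Σ|/2 = 12.
Net area = 208 − 12 = 196.

196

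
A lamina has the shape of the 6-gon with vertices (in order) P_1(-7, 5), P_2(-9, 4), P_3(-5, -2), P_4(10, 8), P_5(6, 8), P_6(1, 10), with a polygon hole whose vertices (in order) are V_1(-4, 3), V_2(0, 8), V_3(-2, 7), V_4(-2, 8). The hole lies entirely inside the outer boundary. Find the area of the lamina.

93

Outer boundary:
Apply the shoelace formula: 2A = Σ (x_i·y_{i+1} − x_{i+1}·y_i), indices taken mod 6.
P_1→P_2: (-7)(4) − (-9)(5) = 17
P_2→P_3: (-9)(-2) − (-5)(4) = 38
P_3→P_4: (-5)(8) − (10)(-2) = -20
P_4→P_5: (10)(8) − (6)(8) = 32
P_5→P_6: (6)(10) − (1)(8) = 52
P_6→P_1: (1)(5) − (-7)(10) = 75
Σ = 194
Area = |Σ|/2 = 97.
Hole:
V_1→V_2: (-4)(8) − (0)(3) = -32
V_2→V_3: (0)(7) − (-2)(8) = 16
V_3→V_4: (-2)(8) − (-2)(7) = -2
V_4→V_1: (-2)(3) − (-4)(8) = 26
Σ = 8
Area = |Σ|/2 = 4.
Net area = 97 − 4 = 93.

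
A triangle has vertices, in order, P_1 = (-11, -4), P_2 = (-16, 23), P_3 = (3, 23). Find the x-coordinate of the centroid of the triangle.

Apply the surveyor's formula. First the cross-terms c_i = x_i·y_{i+1} − x_{i+1}·y_i:
  -317, -437, 241  ⇒  2A = -513, A = -256.5.
Then Σ (x_i + x_{i+1})·c_i = 12312, so x̄ = 12312 / (6·(-256.5)) = -8.

-8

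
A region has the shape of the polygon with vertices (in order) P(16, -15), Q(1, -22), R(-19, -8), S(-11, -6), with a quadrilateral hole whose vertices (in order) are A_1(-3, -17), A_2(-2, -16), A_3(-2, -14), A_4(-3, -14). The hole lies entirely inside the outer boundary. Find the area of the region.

Outer boundary:
Apply the shoelace (surveyor's) formula: 2A = Σ (x_i·y_{i+1} − x_{i+1}·y_i), indices taken mod 4.
Σ = (-337) + (-426) + (26) + (261) = -476
Area = |Σ|/2 = 238.
Hole:
Apply Gauss's area formula: 2A = Σ (x_i·y_{i+1} − x_{i+1}·y_i), indices taken mod 4.
Σ = (14) + (-4) + (-14) + (9) = 5
Area = |Σ|/2 = 2.5.
Net area = 238 − 2.5 = 235.5.

235.5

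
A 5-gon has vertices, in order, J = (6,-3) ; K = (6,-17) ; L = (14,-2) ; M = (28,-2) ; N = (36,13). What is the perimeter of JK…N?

|JK| = √((0)² + (-14)²) = √196 = 14
|KL| = √((8)² + (15)²) = √289 = 17
|LM| = √((14)² + (0)²) = √196 = 14
|MN| = √((8)² + (15)²) = √289 = 17
|NJ| = √((-30)² + (-16)²) = √1156 = 34
Perimeter = 14 + 17 + 14 + 17 + 34 = 96.

96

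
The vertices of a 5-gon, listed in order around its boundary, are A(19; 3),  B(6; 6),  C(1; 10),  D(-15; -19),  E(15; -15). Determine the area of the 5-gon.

Apply the shoelace formula: 2A = Σ (x_i·y_{i+1} − x_{i+1}·y_i), indices taken mod 5.
Σ = (96) + (54) + (131) + (510) + (330) = 1121
Area = |Σ|/2 = 560.5.

560.5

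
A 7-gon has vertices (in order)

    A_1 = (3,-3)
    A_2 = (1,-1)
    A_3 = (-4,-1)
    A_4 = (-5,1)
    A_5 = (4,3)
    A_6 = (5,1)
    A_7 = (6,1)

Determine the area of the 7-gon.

Apply the surveyor's formula: 2A = Σ (x_i·y_{i+1} − x_{i+1}·y_i), indices taken mod 7.
Σ = (0) + (-5) + (-9) + (-19) + (-11) + (-1) + (-21) = -66
Area = |Σ|/2 = 33.

33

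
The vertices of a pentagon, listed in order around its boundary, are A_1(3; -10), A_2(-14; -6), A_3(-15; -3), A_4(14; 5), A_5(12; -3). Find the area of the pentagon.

Σ = (-158) + (-48) + (-33) + (-102) + (-111) = -452
Area = |Σ|/2 = 226.

226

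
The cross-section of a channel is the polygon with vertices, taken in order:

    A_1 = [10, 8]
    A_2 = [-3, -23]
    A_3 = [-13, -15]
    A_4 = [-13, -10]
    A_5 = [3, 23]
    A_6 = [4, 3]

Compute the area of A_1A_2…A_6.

437.5

Apply the shoelace formula: 2A = Σ (x_i·y_{i+1} − x_{i+1}·y_i), indices taken mod 6.
Σ = (-206) + (-254) + (-65) + (-269) + (-83) + (2) = -875
Area = |Σ|/2 = 437.5.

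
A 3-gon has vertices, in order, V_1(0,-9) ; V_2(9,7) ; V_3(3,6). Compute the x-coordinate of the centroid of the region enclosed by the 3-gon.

4

Apply Gauss's area formula. First the cross-terms c_i = x_i·y_{i+1} − x_{i+1}·y_i:
  81, 33, -27  ⇒  2A = 87, A = 43.5.
Then Σ (x_i + x_{i+1})·c_i = 1044, so x̄ = 1044 / (6·43.5) = 4.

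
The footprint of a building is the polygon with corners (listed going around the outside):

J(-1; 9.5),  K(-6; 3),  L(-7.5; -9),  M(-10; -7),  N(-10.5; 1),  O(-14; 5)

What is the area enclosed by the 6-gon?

Cross-terms: 54, 76.5, -37.5, -83.5, -38.5, -128  ⇒  Σ = -157
Area = |Σ|/2 = 78.5.

78.5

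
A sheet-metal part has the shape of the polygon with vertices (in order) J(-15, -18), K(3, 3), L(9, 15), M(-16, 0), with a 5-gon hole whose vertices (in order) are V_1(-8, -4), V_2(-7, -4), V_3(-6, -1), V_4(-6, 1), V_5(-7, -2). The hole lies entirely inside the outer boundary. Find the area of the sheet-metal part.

274.5

Outer boundary:
Apply the shoelace (surveyor's) formula: 2A = Σ (x_i·y_{i+1} − x_{i+1}·y_i), indices taken mod 4.
Σ = (9) + (18) + (240) + (288) = 555
Area = |Σ|/2 = 277.5.
Hole:
Apply the shoelace (surveyor's) formula: 2A = Σ (x_i·y_{i+1} − x_{i+1}·y_i), indices taken mod 5.
Cross-terms: 4, -17, -12, 19, 12  ⇒  Σ = 6
Area = |Σ|/2 = 3.
Net area = 277.5 − 3 = 274.5.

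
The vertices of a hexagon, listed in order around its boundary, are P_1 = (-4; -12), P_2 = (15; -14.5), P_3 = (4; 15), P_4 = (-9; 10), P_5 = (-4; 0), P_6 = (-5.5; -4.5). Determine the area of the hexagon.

401

Σ = (238) + (283) + (175) + (40) + (18) + (48) = 802
Area = |Σ|/2 = 401.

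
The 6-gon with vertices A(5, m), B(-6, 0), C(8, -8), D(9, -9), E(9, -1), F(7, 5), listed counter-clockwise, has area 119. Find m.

7

The doubled signed area Σ (x_i y_{i+1} − x_{i+1} y_i) is linear in m.
With m=0 it equals 147; the coefficient of m is 13 (from the two edges through A).
So 13·m + 147 = 2·119 = 238 ⇒ m = 7.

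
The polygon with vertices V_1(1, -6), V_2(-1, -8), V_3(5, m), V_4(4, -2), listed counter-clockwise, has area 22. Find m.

Write out the shoelace sum; only the two edges meeting at V_3 involve m:
2·Area = [((-1)·m − 5·(-8)) + (5·(-2) − 4·m)] + -36
       = -5·m + -6 = 44
⇒ m = -10.

-10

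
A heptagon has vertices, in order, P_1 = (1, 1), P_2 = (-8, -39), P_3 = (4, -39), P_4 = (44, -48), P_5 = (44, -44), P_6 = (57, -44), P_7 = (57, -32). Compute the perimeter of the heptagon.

188

|P_1P_2| = √((-9)² + (-40)²) = √1681 = 41
|P_2P_3| = √((12)² + (0)²) = √144 = 12
|P_3P_4| = √((40)² + (-9)²) = √1681 = 41
|P_4P_5| = √((0)² + (4)²) = √16 = 4
|P_5P_6| = √((13)² + (0)²) = √169 = 13
|P_6P_7| = √((0)² + (12)²) = √144 = 12
|P_7P_1| = √((-56)² + (33)²) = √4225 = 65
Perimeter = 41 + 12 + 41 + 4 + 13 + 12 + 65 = 188.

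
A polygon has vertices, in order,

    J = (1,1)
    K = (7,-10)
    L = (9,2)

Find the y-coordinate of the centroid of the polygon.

Apply the shoelace formula. First the cross-terms c_i = x_i·y_{i+1} − x_{i+1}·y_i:
  -17, 104, 7  ⇒  2A = 94, A = 47.
Then Σ (y_i + y_{i+1})·c_i = -658, so ȳ = -658 / (6·47) = -7/3.

-7/3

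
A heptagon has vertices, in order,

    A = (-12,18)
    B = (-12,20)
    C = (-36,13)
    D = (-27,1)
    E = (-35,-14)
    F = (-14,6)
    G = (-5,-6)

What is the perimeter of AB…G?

|AB| = √((0)² + (2)²) = √4 = 2
|BC| = √((-24)² + (-7)²) = √625 = 25
|CD| = √((9)² + (-12)²) = √225 = 15
|DE| = √((-8)² + (-15)²) = √289 = 17
|EF| = √((21)² + (20)²) = √841 = 29
|FG| = √((9)² + (-12)²) = √225 = 15
|GA| = √((-7)² + (24)²) = √625 = 25
Perimeter = 2 + 25 + 15 + 17 + 29 + 15 + 25 = 128.

128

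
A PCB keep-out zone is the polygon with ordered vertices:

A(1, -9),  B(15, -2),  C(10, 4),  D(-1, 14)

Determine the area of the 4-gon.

Apply Gauss's area formula: 2A = Σ (x_i·y_{i+1} − x_{i+1}·y_i), indices taken mod 4.
Σ = (133) + (80) + (144) + (-5) = 352
Area = |Σ|/2 = 176.

176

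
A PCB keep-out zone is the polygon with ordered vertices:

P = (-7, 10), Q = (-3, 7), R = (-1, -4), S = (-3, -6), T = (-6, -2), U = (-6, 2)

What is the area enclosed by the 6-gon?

53

Σ = (-19) + (19) + (-6) + (-30) + (-24) + (-46) = -106
Area = |Σ|/2 = 53.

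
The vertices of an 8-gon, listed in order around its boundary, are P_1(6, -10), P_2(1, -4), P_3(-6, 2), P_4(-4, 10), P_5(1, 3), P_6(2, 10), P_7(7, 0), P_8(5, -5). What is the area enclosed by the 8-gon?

Σ = (-14) + (-22) + (-52) + (-22) + (4) + (-70) + (-35) + (-20) = -231
Area = |Σ|/2 = 115.5.

115.5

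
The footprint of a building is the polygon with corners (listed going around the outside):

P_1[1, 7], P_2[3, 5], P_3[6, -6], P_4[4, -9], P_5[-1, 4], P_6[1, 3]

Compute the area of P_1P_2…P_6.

45

Apply the surveyor's formula: 2A = Σ (x_i·y_{i+1} − x_{i+1}·y_i), indices taken mod 6.
Σ = (-16) + (-48) + (-30) + (7) + (-7) + (4) = -90
Area = |Σ|/2 = 45.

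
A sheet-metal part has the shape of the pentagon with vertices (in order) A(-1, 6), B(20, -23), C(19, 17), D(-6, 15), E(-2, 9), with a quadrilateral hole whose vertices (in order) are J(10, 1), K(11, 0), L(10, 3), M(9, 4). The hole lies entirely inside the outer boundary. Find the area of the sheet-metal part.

518

Outer boundary:
Σ = (-97) + (777) + (387) + (-24) + (-3) = 1040
Area = |Σ|/2 = 520.
Hole:
Cross-terms: -11, 33, 13, -31  ⇒  Σ = 4
Area = |Σ|/2 = 2.
Net area = 520 − 2 = 518.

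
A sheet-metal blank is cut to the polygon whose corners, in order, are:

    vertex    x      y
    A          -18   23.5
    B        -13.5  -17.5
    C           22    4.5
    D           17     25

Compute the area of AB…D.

Apply Gauss's area formula: 2A = Σ (x_i·y_{i+1} − x_{i+1}·y_i), indices taken mod 4.
A→B: (-18)(-17.5) − (-13.5)(23.5) = 632.25
B→C: (-13.5)(4.5) − (22)(-17.5) = 324.25
C→D: (22)(25) − (17)(4.5) = 473.5
D→A: (17)(23.5) − (-18)(25) = 849.5
Σ = 2279.5
Area = |Σ|/2 = 1139.75.

1139.75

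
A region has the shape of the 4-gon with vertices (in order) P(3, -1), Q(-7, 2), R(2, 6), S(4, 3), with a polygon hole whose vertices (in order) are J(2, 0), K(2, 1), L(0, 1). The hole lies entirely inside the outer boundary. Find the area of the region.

Outer boundary:
Σ = (-1) + (-46) + (-18) + (-13) = -78
Area = |Σ|/2 = 39.
Hole:
Apply Gauss's area formula: 2A = Σ (x_i·y_{i+1} − x_{i+1}·y_i), indices taken mod 3.
J→K: (2)(1) − (2)(0) = 2
K→L: (2)(1) − (0)(1) = 2
L→J: (0)(0) − (2)(1) = -2
Σ = 2
Area = |Σ|/2 = 1.
Net area = 39 − 1 = 38.

38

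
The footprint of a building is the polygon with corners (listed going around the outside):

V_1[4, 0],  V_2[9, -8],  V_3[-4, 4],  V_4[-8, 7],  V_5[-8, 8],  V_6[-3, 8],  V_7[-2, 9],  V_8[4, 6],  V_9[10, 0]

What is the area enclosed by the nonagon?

95.5

Apply the shoelace formula: 2A = Σ (x_i·y_{i+1} − x_{i+1}·y_i), indices taken mod 9.
V_1→V_2: (4)(-8) − (9)(0) = -32
V_2→V_3: (9)(4) − (-4)(-8) = 4
V_3→V_4: (-4)(7) − (-8)(4) = 4
V_4→V_5: (-8)(8) − (-8)(7) = -8
V_5→V_6: (-8)(8) − (-3)(8) = -40
V_6→V_7: (-3)(9) − (-2)(8) = -11
V_7→V_8: (-2)(6) − (4)(9) = -48
V_8→V_9: (4)(0) − (10)(6) = -60
V_9→V_1: (10)(0) − (4)(0) = 0
Σ = -191
Area = |Σ|/2 = 95.5.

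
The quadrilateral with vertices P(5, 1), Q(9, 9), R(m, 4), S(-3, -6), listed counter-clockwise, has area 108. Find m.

-7

Write out the shoelace sum; only the two edges meeting at R involve m:
2·Area = [(9·4 − m·9) + (m·(-6) − (-3)·4)] + 63
       = -15·m + 111 = 216
⇒ m = -7.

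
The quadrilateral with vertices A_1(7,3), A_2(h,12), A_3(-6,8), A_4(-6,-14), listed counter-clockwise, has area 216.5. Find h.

13

The doubled signed area Σ (x_i y_{i+1} − x_{i+1} y_i) is linear in h.
With h=0 it equals 368; the coefficient of h is 5 (from the two edges through A_2).
So 5·h + 368 = 2·216.5 = 433 ⇒ h = 13.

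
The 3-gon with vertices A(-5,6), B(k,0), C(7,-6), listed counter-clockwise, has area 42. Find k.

-6

Write out the shoelace sum; only the two edges meeting at B involve k:
2·Area = [((-5)·0 − k·6) + (k·(-6) − 7·0)] + 12
       = -12·k + 12 = 84
⇒ k = -6.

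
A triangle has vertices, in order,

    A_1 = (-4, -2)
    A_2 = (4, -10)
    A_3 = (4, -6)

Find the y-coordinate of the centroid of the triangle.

Apply the shoelace formula. First the cross-terms c_i = x_i·y_{i+1} − x_{i+1}·y_i:
  48, 16, -32  ⇒  2A = 32, A = 16.
Then Σ (y_i + y_{i+1})·c_i = -576, so ȳ = -576 / (6·16) = -6.

-6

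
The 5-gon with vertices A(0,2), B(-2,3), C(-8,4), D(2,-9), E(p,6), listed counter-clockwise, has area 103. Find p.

10

The doubled signed area Σ (x_i y_{i+1} − x_{i+1} y_i) is linear in p.
With p=0 it equals 96; the coefficient of p is 11 (from the two edges through E).
So 11·p + 96 = 2·103 = 206 ⇒ p = 10.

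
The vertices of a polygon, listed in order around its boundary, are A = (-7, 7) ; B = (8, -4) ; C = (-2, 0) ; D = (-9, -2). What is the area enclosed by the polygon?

54.5

A→B: (-7)(-4) − (8)(7) = -28
B→C: (8)(0) − (-2)(-4) = -8
C→D: (-2)(-2) − (-9)(0) = 4
D→A: (-9)(7) − (-7)(-2) = -77
Σ = -109
Area = |Σ|/2 = 54.5.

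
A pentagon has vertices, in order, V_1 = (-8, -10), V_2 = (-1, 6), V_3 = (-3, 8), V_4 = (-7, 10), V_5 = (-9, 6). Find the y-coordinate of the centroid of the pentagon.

88/41

Apply Gauss's area formula. First the cross-terms c_i = x_i·y_{i+1} − x_{i+1}·y_i:
  -58, 10, 26, 48, 138  ⇒  2A = 164, A = 82.
Then Σ (y_i + y_{i+1})·c_i = 1056, so ȳ = 1056 / (6·82) = 88/41.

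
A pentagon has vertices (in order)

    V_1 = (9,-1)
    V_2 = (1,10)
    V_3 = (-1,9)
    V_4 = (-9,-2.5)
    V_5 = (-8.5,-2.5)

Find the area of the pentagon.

112.875

Apply the surveyor's formula: 2A = Σ (x_i·y_{i+1} − x_{i+1}·y_i), indices taken mod 5.
Σ = (91) + (19) + (83.5) + (1.25) + (31) = 225.75
Area = |Σ|/2 = 112.875.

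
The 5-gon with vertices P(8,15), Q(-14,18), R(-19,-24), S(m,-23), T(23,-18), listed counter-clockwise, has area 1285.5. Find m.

Write out the shoelace sum; only the two edges meeting at S involve m:
2·Area = [((-19)·(-23) − m·(-24)) + (m·(-18) − 23·(-23))] + 1521
       = 6·m + 2487 = 2571
⇒ m = 14.

14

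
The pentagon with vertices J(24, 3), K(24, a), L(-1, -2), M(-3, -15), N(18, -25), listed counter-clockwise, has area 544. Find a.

8

Write out the shoelace sum; only the two edges meeting at K involve a:
2·Area = [(24·a − 24·3) + (24·(-2) − (-1)·a)] + 1008
       = 25·a + 888 = 1088
⇒ a = 8.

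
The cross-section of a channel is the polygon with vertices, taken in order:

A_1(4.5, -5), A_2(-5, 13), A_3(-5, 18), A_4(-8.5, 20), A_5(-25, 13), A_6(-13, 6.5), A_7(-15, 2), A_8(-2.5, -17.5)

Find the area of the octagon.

443.875

Apply Gauss's area formula: 2A = Σ (x_i·y_{i+1} − x_{i+1}·y_i), indices taken mod 8.
Σ = (33.5) + (-25) + (53) + (389.5) + (6.5) + (71.5) + (267.5) + (91.25) = 887.75
Area = |Σ|/2 = 443.875.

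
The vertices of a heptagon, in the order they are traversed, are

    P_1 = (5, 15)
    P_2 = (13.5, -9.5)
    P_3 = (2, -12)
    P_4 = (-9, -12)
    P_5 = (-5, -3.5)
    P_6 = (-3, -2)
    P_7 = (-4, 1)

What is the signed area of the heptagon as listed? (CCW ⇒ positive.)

-315

Apply the shoelace formula: 2A = Σ (x_i·y_{i+1} − x_{i+1}·y_i), indices taken mod 7.
Σ = (-250) + (-143) + (-132) + (-28.5) + (-0.5) + (-11) + (-65) = -630
Signed area = Σ/2 = -315 (negative ⇒ clockwise traversal).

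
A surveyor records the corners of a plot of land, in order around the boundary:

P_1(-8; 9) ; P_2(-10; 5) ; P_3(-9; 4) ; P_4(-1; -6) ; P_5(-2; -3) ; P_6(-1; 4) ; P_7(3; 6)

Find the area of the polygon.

Apply Gauss's area formula: 2A = Σ (x_i·y_{i+1} − x_{i+1}·y_i), indices taken mod 7.
Σ = (50) + (5) + (58) + (-9) + (-11) + (-18) + (75) = 150
Area = |Σ|/2 = 75.

75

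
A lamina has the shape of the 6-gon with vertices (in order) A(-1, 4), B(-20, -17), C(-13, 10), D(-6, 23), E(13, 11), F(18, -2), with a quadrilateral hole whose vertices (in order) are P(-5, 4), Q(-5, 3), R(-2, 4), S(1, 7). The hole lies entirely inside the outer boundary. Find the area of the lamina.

535

Outer boundary:
A→B: (-1)(-17) − (-20)(4) = 97
B→C: (-20)(10) − (-13)(-17) = -421
C→D: (-13)(23) − (-6)(10) = -239
D→E: (-6)(11) − (13)(23) = -365
E→F: (13)(-2) − (18)(11) = -224
F→A: (18)(4) − (-1)(-2) = 70
Σ = -1082
Area = |Σ|/2 = 541.
Hole:
Apply the shoelace (surveyor's) formula: 2A = Σ (x_i·y_{i+1} − x_{i+1}·y_i), indices taken mod 4.
P→Q: (-5)(3) − (-5)(4) = 5
Q→R: (-5)(4) − (-2)(3) = -14
R→S: (-2)(7) − (1)(4) = -18
S→P: (1)(4) − (-5)(7) = 39
Σ = 12
Area = |Σ|/2 = 6.
Net area = 541 − 6 = 535.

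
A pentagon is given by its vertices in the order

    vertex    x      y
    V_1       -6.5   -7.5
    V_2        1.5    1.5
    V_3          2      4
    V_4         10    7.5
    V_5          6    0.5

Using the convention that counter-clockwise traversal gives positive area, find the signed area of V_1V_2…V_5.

Apply the surveyor's formula: 2A = Σ (x_i·y_{i+1} − x_{i+1}·y_i), indices taken mod 5.
Cross-terms: 1.5, 3, -25, -40, -41.75  ⇒  Σ = -102.25
Signed area = Σ/2 = -51.125 (negative ⇒ clockwise traversal).

-51.125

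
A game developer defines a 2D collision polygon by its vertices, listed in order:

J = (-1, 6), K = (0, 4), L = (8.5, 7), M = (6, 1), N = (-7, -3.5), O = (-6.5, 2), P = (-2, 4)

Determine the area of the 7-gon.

J→K: (-1)(4) − (0)(6) = -4
K→L: (0)(7) − (8.5)(4) = -34
L→M: (8.5)(1) − (6)(7) = -33.5
M→N: (6)(-3.5) − (-7)(1) = -14
N→O: (-7)(2) − (-6.5)(-3.5) = -36.75
O→P: (-6.5)(4) − (-2)(2) = -22
P→J: (-2)(6) − (-1)(4) = -8
Σ = -152.25
Area = |Σ|/2 = 76.125.

76.125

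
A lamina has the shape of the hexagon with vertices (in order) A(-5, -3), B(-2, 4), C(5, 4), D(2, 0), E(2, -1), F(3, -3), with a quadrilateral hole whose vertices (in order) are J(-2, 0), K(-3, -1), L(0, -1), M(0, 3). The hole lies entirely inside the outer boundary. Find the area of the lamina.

40

Outer boundary:
Apply Gauss's area formula: 2A = Σ (x_i·y_{i+1} − x_{i+1}·y_i), indices taken mod 6.
Σ = (-26) + (-28) + (-8) + (-2) + (-3) + (-24) = -91
Area = |Σ|/2 = 45.5.
Hole:
Apply the surveyor's formula: 2A = Σ (x_i·y_{i+1} − x_{i+1}·y_i), indices taken mod 4.
Σ = (2) + (3) + (0) + (6) = 11
Area = |Σ|/2 = 5.5.
Net area = 45.5 − 5.5 = 40.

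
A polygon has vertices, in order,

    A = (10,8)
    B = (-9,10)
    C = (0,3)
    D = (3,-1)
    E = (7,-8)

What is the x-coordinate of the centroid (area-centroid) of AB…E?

506/153

Apply the shoelace (surveyor's) formula. First the cross-terms c_i = x_i·y_{i+1} − x_{i+1}·y_i:
  172, -27, -9, -17, 136  ⇒  2A = 255, A = 127.5.
Then Σ (x_i + x_{i+1})·c_i = 2530, so x̄ = 2530 / (6·127.5) = 506/153.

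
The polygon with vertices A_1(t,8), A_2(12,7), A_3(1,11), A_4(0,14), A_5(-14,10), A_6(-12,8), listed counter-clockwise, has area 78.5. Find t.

-6

Write out the shoelace sum; only the two edges meeting at A_1 involve t:
2·Area = [((-12)·8 − t·8) + (t·7 − 12·8)] + 343
       = -1·t + 151 = 157
⇒ t = -6.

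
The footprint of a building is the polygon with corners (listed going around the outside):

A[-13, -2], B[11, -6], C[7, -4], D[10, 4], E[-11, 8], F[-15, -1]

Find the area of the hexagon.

219

Σ = (100) + (-2) + (68) + (124) + (131) + (17) = 438
Area = |Σ|/2 = 219.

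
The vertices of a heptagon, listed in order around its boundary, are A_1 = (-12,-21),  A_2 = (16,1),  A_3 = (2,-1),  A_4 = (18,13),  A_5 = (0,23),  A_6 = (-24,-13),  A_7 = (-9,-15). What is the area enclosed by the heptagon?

Σ = (324) + (-18) + (44) + (414) + (552) + (243) + (9) = 1568
Area = |Σ|/2 = 784.

784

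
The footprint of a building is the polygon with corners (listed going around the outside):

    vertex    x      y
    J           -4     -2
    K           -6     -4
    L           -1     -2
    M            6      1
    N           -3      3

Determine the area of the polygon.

31

Apply the surveyor's formula: 2A = Σ (x_i·y_{i+1} − x_{i+1}·y_i), indices taken mod 5.
Σ = (4) + (8) + (11) + (21) + (18) = 62
Area = |Σ|/2 = 31.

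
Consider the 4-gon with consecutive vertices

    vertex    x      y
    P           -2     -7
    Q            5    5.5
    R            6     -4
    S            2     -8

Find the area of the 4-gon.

Apply the shoelace (surveyor's) formula: 2A = Σ (x_i·y_{i+1} − x_{i+1}·y_i), indices taken mod 4.
Σ = (24) + (-53) + (-40) + (-30) = -99
Area = |Σ|/2 = 49.5.

49.5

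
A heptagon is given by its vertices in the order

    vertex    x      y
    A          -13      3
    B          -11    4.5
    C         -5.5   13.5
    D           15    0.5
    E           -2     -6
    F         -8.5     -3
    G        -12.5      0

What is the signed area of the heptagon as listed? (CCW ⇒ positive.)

Apply the shoelace formula: 2A = Σ (x_i·y_{i+1} − x_{i+1}·y_i), indices taken mod 7.
Cross-terms: -25.5, -123.75, -205.25, -89, -45, -37.5, -37.5  ⇒  Σ = -563.5
Signed area = Σ/2 = -281.75 (negative ⇒ clockwise traversal).

-281.75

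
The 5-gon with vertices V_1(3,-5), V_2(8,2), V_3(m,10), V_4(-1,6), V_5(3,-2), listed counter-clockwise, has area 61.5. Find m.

Write out the shoelace sum; only the two edges meeting at V_3 involve m:
2·Area = [(8·10 − m·2) + (m·6 − (-1)·10)] + 21
       = 4·m + 111 = 123
⇒ m = 3.

3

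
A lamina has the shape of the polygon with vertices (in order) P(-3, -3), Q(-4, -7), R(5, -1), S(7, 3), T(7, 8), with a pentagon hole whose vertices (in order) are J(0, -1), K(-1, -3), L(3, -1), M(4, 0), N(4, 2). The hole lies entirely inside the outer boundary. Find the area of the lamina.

Outer boundary:
Apply the surveyor's formula: 2A = Σ (x_i·y_{i+1} − x_{i+1}·y_i), indices taken mod 5.
Cross-terms: 9, 39, 22, 35, 3  ⇒  Σ = 108
Area = |Σ|/2 = 54.
Hole:
Σ = (-1) + (10) + (4) + (8) + (-4) = 17
Area = |Σ|/2 = 8.5.
Net area = 54 − 8.5 = 45.5.

45.5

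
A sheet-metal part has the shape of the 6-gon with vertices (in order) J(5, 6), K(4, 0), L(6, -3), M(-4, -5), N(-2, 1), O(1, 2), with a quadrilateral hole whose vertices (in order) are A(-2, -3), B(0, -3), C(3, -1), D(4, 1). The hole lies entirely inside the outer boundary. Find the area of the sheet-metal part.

44.5

Outer boundary:
Apply the shoelace (surveyor's) formula: 2A = Σ (x_i·y_{i+1} − x_{i+1}·y_i), indices taken mod 6.
Σ = (-24) + (-12) + (-42) + (-14) + (-5) + (-4) = -101
Area = |Σ|/2 = 50.5.
Hole:
Apply Gauss's area formula: 2A = Σ (x_i·y_{i+1} − x_{i+1}·y_i), indices taken mod 4.
Σ = (6) + (9) + (7) + (-10) = 12
Area = |Σ|/2 = 6.
Net area = 50.5 − 6 = 44.5.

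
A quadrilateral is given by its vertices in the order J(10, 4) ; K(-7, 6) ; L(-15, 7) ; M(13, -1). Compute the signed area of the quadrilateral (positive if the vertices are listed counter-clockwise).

57.5

Apply the shoelace formula: 2A = Σ (x_i·y_{i+1} − x_{i+1}·y_i), indices taken mod 4.
Cross-terms: 88, 41, -76, 62  ⇒  Σ = 115
Signed area = Σ/2 = 57.5 (positive ⇒ counter-clockwise traversal).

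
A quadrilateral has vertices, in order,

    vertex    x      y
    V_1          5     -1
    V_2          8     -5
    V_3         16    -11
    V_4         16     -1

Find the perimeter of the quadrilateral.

36

|V_1V_2| = √((3)² + (-4)²) = √25 = 5
|V_2V_3| = √((8)² + (-6)²) = √100 = 10
|V_3V_4| = √((0)² + (10)²) = √100 = 10
|V_4V_1| = √((-11)² + (0)²) = √121 = 11
Perimeter = 5 + 10 + 10 + 11 = 36.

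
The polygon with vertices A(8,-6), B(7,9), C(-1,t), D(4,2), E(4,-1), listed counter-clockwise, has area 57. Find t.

Write out the shoelace sum; only the two edges meeting at C involve t:
2·Area = [(7·t − (-1)·9) + ((-1)·2 − 4·t)] + 86
       = 3·t + 93 = 114
⇒ t = 7.

7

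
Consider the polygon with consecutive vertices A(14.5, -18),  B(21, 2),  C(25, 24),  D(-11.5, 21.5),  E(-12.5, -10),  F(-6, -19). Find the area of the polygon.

1309.625

Apply the surveyor's formula: 2A = Σ (x_i·y_{i+1} − x_{i+1}·y_i), indices taken mod 6.
Σ = (407) + (454) + (813.5) + (383.75) + (177.5) + (383.5) = 2619.25
Area = |Σ|/2 = 1309.625.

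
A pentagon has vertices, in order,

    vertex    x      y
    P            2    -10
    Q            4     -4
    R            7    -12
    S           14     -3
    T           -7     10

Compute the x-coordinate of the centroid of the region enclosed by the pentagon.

Apply the shoelace (surveyor's) formula. First the cross-terms c_i = x_i·y_{i+1} − x_{i+1}·y_i:
  32, -20, 147, 119, 50  ⇒  2A = 328, A = 164.
Then Σ (x_i + x_{i+1})·c_i = 3642, so x̄ = 3642 / (6·164) = 607/164.

607/164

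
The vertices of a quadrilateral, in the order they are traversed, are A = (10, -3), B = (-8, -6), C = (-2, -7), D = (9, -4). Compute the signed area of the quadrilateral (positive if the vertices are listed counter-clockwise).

22

Σ = (-84) + (44) + (71) + (13) = 44
Signed area = Σ/2 = 22 (positive ⇒ counter-clockwise traversal).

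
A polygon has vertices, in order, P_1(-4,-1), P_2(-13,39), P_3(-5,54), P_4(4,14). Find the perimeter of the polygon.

|P_1P_2| = √((-9)² + (40)²) = √1681 = 41
|P_2P_3| = √((8)² + (15)²) = √289 = 17
|P_3P_4| = √((9)² + (-40)²) = √1681 = 41
|P_4P_1| = √((-8)² + (-15)²) = √289 = 17
Perimeter = 41 + 17 + 41 + 17 = 116.

116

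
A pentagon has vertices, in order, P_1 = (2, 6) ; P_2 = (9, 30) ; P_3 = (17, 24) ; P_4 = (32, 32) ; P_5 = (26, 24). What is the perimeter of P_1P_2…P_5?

|P_1P_2| = √((7)² + (24)²) = √625 = 25
|P_2P_3| = √((8)² + (-6)²) = √100 = 10
|P_3P_4| = √((15)² + (8)²) = √289 = 17
|P_4P_5| = √((-6)² + (-8)²) = √100 = 10
|P_5P_1| = √((-24)² + (-18)²) = √900 = 30
Perimeter = 25 + 10 + 17 + 10 + 30 = 92.

92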